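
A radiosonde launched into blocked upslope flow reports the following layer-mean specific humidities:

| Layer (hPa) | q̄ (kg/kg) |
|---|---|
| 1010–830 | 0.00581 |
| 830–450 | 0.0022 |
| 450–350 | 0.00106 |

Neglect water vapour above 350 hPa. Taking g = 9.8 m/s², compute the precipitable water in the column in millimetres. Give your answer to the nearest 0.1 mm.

Precipitable water is the column-integrated vapour mass per unit area: PW = (1/g) Σ q̄ Δp, with q in kg/kg and Δp in Pa (1 kg/m² of water = 1 mm).
Layer 1010–830 hPa: Δp = 180 hPa = 18000 Pa, q̄ = 0.00581 kg/kg → 0.00581 × 18000 / 9.8 = 10.67 mm
Layer 830–450 hPa: Δp = 380 hPa = 38000 Pa, q̄ = 0.0022 kg/kg → 0.0022 × 38000 / 9.8 = 8.53 mm
Layer 450–350 hPa: Δp = 100 hPa = 10000 Pa, q̄ = 0.00106 kg/kg → 0.00106 × 10000 / 9.8 = 1.08 mm
PW = 10.67 + 8.53 + 1.08 = 20.28 ≈ 20.3 mm.

PW ≈ 20.3 mm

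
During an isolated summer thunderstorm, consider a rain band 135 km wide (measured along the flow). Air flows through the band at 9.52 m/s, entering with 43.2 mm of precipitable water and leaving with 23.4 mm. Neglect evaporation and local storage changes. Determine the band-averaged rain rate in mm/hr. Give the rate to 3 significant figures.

R ≈ 5.03 mm/hr

Column moisture flux per unit crosswind length is F = V × PW.
Inflow: F_in = 9.52 × 43.2 = 411.264 mm·m/s
Outflow: F_out = 9.52 × 23.4 = 222.768 mm·m/s
Steady-state rate R = (F_in − F_out)/L = (411.264 − 222.768) / 135000 m = 1.396e-03 mm/s.
R = 1.396e-03 × 3600 = 5.03 mm/hr.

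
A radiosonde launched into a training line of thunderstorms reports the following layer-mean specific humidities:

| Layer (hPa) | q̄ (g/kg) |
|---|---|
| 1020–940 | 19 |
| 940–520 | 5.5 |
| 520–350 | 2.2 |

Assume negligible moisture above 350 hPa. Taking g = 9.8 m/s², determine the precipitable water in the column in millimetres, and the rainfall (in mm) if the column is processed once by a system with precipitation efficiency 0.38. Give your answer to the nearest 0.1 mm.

PW ≈ 42.9 mm; rainfall ≈ 16.3 mm

Precipitable water is the column-integrated vapour mass per unit area: PW = (1/g) Σ q̄ Δp, with q in kg/kg and Δp in Pa (1 kg/m² of water = 1 mm).
Layer 1020–940 hPa: Δp = 80 hPa = 8000 Pa, q̄ = 0.019 kg/kg → 0.019 × 8000 / 9.8 = 15.51 mm
Layer 940–520 hPa: Δp = 420 hPa = 42000 Pa, q̄ = 0.0055 kg/kg → 0.0055 × 42000 / 9.8 = 23.57 mm
Layer 520–350 hPa: Δp = 170 hPa = 17000 Pa, q̄ = 0.0022 kg/kg → 0.0022 × 17000 / 9.8 = 3.82 mm
PW = 15.51 + 23.57 + 3.82 = 42.90 ≈ 42.9 mm.
Rainfall = ε × PW = 0.38 × 42.9 = 16.3 mm.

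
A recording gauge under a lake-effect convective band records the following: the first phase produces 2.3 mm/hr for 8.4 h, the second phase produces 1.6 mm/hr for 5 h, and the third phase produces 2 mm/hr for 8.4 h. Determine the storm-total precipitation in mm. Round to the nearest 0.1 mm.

Total = Σ Rᵢ Δtᵢ = 2.3 × 8.4 + 1.6 × 5 + 2 × 8.4
      = 19.32 + 8 + 16.8 = 44.1 mm.

total ≈ 44.1 mm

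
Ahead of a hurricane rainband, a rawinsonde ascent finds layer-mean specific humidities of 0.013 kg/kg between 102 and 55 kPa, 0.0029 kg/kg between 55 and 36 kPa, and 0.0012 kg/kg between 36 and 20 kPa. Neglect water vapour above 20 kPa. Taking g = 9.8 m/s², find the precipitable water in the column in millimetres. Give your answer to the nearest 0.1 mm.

PW ≈ 69.9 mm

Precipitable water is the column-integrated vapour mass per unit area: PW = (1/g) Σ q̄ Δp, with q in kg/kg and Δp in Pa (1 kg/m² of water = 1 mm).
Layer 102–55 kPa: Δp = 470 hPa = 47000 Pa, q̄ = 0.013 kg/kg → 0.013 × 47000 / 9.8 = 62.35 mm
Layer 55–36 kPa: Δp = 190 hPa = 19000 Pa, q̄ = 0.0029 kg/kg → 0.0029 × 19000 / 9.8 = 5.62 mm
Layer 36–20 kPa: Δp = 160 hPa = 16000 Pa, q̄ = 0.0012 kg/kg → 0.0012 × 16000 / 9.8 = 1.96 mm
PW = 62.35 + 5.62 + 1.96 = 69.93 ≈ 69.9 mm.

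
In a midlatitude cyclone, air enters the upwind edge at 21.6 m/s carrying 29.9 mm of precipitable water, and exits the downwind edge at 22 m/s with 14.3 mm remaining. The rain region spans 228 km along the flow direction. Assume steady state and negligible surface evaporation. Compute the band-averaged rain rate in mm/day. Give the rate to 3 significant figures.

R ≈ 126 mm/day

Column moisture flux per unit crosswind length is F = V × PW.
Inflow: F_in = 21.6 × 29.9 = 645.84 mm·m/s
Outflow: F_out = 22 × 14.3 = 314.6 mm·m/s
Steady-state rate R = (F_in − F_out)/L = (645.84 − 314.6) / 228000 m = 1.453e-03 mm/s.
R = 1.453e-03 × 3600 × 24 = 126 mm/day.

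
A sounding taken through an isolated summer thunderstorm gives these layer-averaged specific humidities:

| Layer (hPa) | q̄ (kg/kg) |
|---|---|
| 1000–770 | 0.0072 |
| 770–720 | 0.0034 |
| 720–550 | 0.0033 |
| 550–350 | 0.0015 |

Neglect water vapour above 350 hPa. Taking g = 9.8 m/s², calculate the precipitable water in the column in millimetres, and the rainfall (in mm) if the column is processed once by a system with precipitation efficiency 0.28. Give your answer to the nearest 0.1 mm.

Precipitable water is the column-integrated vapour mass per unit area: PW = (1/g) Σ q̄ Δp, with q in kg/kg and Δp in Pa (1 kg/m² of water = 1 mm).
Layer 1000–770 hPa: Δp = 230 hPa = 23000 Pa, q̄ = 0.0072 kg/kg → 0.0072 × 23000 / 9.8 = 16.90 mm
Layer 770–720 hPa: Δp = 50 hPa = 5000 Pa, q̄ = 0.0034 kg/kg → 0.0034 × 5000 / 9.8 = 1.73 mm
Layer 720–550 hPa: Δp = 170 hPa = 17000 Pa, q̄ = 0.0033 kg/kg → 0.0033 × 17000 / 9.8 = 5.72 mm
Layer 550–350 hPa: Δp = 200 hPa = 20000 Pa, q̄ = 0.0015 kg/kg → 0.0015 × 20000 / 9.8 = 3.06 mm
PW = 16.90 + 1.73 + 5.72 + 3.06 = 27.41 ≈ 27.4 mm.
Rainfall = ε × PW = 0.28 × 27.4 = 7.7 mm.

PW ≈ 27.4 mm; rainfall ≈ 7.7 mm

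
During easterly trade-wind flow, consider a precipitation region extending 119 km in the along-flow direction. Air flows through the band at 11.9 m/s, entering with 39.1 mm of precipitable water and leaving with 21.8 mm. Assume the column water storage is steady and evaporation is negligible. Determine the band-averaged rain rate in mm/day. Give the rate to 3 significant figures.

R ≈ 149 mm/day

Column moisture flux per unit crosswind length is F = V × PW.
Inflow: F_in = 11.9 × 39.1 = 465.29 mm·m/s
Outflow: F_out = 11.9 × 21.8 = 259.42 mm·m/s
Steady-state rate R = (F_in − F_out)/L = (465.29 − 259.42) / 119000 m = 1.730e-03 mm/s.
R = 1.730e-03 × 3600 × 24 = 149 mm/day.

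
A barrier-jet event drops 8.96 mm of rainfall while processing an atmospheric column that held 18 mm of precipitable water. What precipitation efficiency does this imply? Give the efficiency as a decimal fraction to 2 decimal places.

ε = rainfall / PW = 8.96 / 18 = 0.50.

ε ≈ 0.50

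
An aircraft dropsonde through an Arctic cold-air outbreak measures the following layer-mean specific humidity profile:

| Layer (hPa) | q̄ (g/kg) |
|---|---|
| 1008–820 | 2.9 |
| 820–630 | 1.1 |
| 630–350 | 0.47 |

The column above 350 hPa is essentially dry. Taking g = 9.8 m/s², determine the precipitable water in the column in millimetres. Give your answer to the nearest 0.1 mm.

PW ≈ 9.0 mm

Precipitable water is the column-integrated vapour mass per unit area: PW = (1/g) Σ q̄ Δp, with q in kg/kg and Δp in Pa (1 kg/m² of water = 1 mm).
Layer 1008–820 hPa: Δp = 188 hPa = 18800 Pa, q̄ = 0.0029 kg/kg → 0.0029 × 18800 / 9.8 = 5.56 mm
Layer 820–630 hPa: Δp = 190 hPa = 19000 Pa, q̄ = 0.0011 kg/kg → 0.0011 × 19000 / 9.8 = 2.13 mm
Layer 630–350 hPa: Δp = 280 hPa = 28000 Pa, q̄ = 0.00047 kg/kg → 0.00047 × 28000 / 9.8 = 1.34 mm
PW = 5.56 + 2.13 + 1.34 = 9.03 ≈ 9.0 mm.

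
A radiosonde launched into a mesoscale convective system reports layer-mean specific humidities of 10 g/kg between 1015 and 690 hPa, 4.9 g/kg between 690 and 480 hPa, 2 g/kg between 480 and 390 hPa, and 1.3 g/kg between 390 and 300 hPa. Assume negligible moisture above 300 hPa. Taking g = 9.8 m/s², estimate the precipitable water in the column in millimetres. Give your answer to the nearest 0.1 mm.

PW ≈ 46.7 mm

Precipitable water is the column-integrated vapour mass per unit area: PW = (1/g) Σ q̄ Δp, with q in kg/kg and Δp in Pa (1 kg/m² of water = 1 mm).
Layer 1015–690 hPa: Δp = 325 hPa = 32500 Pa, q̄ = 0.01 kg/kg → 0.01 × 32500 / 9.8 = 33.16 mm
Layer 690–480 hPa: Δp = 210 hPa = 21000 Pa, q̄ = 0.0049 kg/kg → 0.0049 × 21000 / 9.8 = 10.50 mm
Layer 480–390 hPa: Δp = 90 hPa = 9000 Pa, q̄ = 0.002 kg/kg → 0.002 × 9000 / 9.8 = 1.84 mm
Layer 390–300 hPa: Δp = 90 hPa = 9000 Pa, q̄ = 0.0013 kg/kg → 0.0013 × 9000 / 9.8 = 1.19 mm
PW = 33.16 + 10.50 + 1.84 + 1.19 = 46.69 ≈ 46.7 mm.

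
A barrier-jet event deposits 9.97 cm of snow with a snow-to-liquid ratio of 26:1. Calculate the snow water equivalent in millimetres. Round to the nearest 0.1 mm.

SWE ≈ 3.8 mm

SWE = snow depth / ratio = 9.97 cm / 26 = 0.383 cm = 3.8 mm.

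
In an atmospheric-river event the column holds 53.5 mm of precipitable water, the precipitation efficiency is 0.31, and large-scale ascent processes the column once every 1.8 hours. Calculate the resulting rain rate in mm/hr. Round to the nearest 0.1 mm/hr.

R ≈ 9.2 mm/hr

Each overturning extracts ε × PW = 0.31 × 53.5 = 16.585 mm.
Rate = ε·PW / τ = 16.585 / 1.8 h = 9.2 mm/hr.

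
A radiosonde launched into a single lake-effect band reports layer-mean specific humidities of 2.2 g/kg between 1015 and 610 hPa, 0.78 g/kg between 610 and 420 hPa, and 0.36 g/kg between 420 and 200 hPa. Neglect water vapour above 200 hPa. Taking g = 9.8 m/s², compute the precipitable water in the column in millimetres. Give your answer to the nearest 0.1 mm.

PW ≈ 11.4 mm

Precipitable water is the column-integrated vapour mass per unit area: PW = (1/g) Σ q̄ Δp, with q in kg/kg and Δp in Pa (1 kg/m² of water = 1 mm).
Layer 1015–610 hPa: Δp = 405 hPa = 40500 Pa, q̄ = 0.0022 kg/kg → 0.0022 × 40500 / 9.8 = 9.09 mm
Layer 610–420 hPa: Δp = 190 hPa = 19000 Pa, q̄ = 0.00078 kg/kg → 0.00078 × 19000 / 9.8 = 1.51 mm
Layer 420–200 hPa: Δp = 220 hPa = 22000 Pa, q̄ = 0.00036 kg/kg → 0.00036 × 22000 / 9.8 = 0.81 mm
PW = 9.09 + 1.51 + 0.81 = 11.41 ≈ 11.4 mm.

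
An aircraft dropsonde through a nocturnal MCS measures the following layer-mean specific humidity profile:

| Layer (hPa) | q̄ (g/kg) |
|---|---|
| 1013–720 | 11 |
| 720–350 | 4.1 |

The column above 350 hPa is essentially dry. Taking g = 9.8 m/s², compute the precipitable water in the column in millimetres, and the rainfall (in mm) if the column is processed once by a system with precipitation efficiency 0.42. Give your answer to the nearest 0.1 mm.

Precipitable water is the column-integrated vapour mass per unit area: PW = (1/g) Σ q̄ Δp, with q in kg/kg and Δp in Pa (1 kg/m² of water = 1 mm).
Layer 1013–720 hPa: Δp = 293 hPa = 29300 Pa, q̄ = 0.011 kg/kg → 0.011 × 29300 / 9.8 = 32.89 mm
Layer 720–350 hPa: Δp = 370 hPa = 37000 Pa, q̄ = 0.0041 kg/kg → 0.0041 × 37000 / 9.8 = 15.48 mm
PW = 32.89 + 15.48 = 48.37 ≈ 48.4 mm.
Rainfall = ε × PW = 0.42 × 48.4 = 20.3 mm.

PW ≈ 48.4 mm; rainfall ≈ 20.3 mm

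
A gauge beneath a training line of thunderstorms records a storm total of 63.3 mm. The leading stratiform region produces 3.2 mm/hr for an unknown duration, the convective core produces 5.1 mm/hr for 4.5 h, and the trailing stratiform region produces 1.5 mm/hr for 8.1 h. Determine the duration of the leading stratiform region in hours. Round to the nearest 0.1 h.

Known phases: 5.1 × 4.5 + 1.5 × 8.1 = 22.95 + 12.15 = 35.1 mm.
Remaining depth = 63.3 − 35.1 = 28.2 mm.
Duration = 28.2 / 3.2 = 8.8 h.

duration ≈ 8.8 h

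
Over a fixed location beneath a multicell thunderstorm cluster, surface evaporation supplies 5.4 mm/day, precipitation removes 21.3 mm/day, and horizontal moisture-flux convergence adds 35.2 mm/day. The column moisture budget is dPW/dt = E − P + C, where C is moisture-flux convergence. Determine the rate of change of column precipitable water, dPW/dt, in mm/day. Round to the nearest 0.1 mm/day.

dPW/dt ≈ 19.3 mm/day

dPW/dt = E − P + C = 5.4 − 21.3 + (35.2) = 19.3 mm/day.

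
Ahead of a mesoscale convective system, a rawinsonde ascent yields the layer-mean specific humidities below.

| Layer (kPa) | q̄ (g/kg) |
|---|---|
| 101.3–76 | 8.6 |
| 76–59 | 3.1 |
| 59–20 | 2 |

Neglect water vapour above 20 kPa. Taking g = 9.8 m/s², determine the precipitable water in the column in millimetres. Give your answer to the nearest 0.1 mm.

PW ≈ 35.5 mm

Precipitable water is the column-integrated vapour mass per unit area: PW = (1/g) Σ q̄ Δp, with q in kg/kg and Δp in Pa (1 kg/m² of water = 1 mm).
Layer 101.3–76 kPa: Δp = 253 hPa = 25300 Pa, q̄ = 0.0086 kg/kg → 0.0086 × 25300 / 9.8 = 22.20 mm
Layer 76–59 kPa: Δp = 170 hPa = 17000 Pa, q̄ = 0.0031 kg/kg → 0.0031 × 17000 / 9.8 = 5.38 mm
Layer 59–20 kPa: Δp = 390 hPa = 39000 Pa, q̄ = 0.002 kg/kg → 0.002 × 39000 / 9.8 = 7.96 mm
PW = 22.20 + 5.38 + 7.96 = 35.54 ≈ 35.5 mm.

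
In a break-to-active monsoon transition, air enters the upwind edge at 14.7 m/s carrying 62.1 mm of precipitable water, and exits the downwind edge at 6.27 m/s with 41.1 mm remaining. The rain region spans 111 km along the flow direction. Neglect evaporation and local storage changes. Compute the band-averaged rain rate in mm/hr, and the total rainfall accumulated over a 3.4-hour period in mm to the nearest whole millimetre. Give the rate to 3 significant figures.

R ≈ 21.2 mm/hr; total ≈ 72 mm

Column moisture flux per unit crosswind length is F = V × PW.
Inflow: F_in = 14.7 × 62.1 = 912.87 mm·m/s
Outflow: F_out = 6.27 × 41.1 = 257.697 mm·m/s
Steady-state rate R = (F_in − F_out)/L = (912.87 − 257.697) / 111000 m = 5.902e-03 mm/s.
R = 5.902e-03 × 3600 = 21.2 mm/hr.
Over 3.4 h: total = 21.2 × 3.4 = 72.08 ≈ 72 mm.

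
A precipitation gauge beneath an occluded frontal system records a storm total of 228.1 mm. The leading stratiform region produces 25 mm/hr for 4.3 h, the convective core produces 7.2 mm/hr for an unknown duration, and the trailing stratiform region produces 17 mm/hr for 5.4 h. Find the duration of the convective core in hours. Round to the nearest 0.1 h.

Known phases: 25 × 4.3 + 17 × 5.4 = 107.5 + 91.8 = 199.3 mm.
Remaining depth = 228.1 − 199.3 = 28.8 mm.
Duration = 28.8 / 7.2 = 4.0 h.

duration ≈ 4.0 h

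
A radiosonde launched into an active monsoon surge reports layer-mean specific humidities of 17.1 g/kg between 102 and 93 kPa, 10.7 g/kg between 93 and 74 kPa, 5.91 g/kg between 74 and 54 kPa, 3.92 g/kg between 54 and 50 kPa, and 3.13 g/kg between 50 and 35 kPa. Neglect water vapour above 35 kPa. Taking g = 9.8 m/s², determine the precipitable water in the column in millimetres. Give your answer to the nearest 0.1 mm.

PW ≈ 54.9 mm

Precipitable water is the column-integrated vapour mass per unit area: PW = (1/g) Σ q̄ Δp, with q in kg/kg and Δp in Pa (1 kg/m² of water = 1 mm).
Layer 102–93 kPa: Δp = 90 hPa = 9000 Pa, q̄ = 0.0171 kg/kg → 0.0171 × 9000 / 9.8 = 15.70 mm
Layer 93–74 kPa: Δp = 190 hPa = 19000 Pa, q̄ = 0.0107 kg/kg → 0.0107 × 19000 / 9.8 = 20.74 mm
Layer 74–54 kPa: Δp = 200 hPa = 20000 Pa, q̄ = 0.00591 kg/kg → 0.00591 × 20000 / 9.8 = 12.06 mm
Layer 54–50 kPa: Δp = 40 hPa = 4000 Pa, q̄ = 0.00392 kg/kg → 0.00392 × 4000 / 9.8 = 1.60 mm
Layer 50–35 kPa: Δp = 150 hPa = 15000 Pa, q̄ = 0.00313 kg/kg → 0.00313 × 15000 / 9.8 = 4.79 mm
PW = 15.70 + 20.74 + 12.06 + 1.60 + 4.79 = 54.89 ≈ 54.9 mm.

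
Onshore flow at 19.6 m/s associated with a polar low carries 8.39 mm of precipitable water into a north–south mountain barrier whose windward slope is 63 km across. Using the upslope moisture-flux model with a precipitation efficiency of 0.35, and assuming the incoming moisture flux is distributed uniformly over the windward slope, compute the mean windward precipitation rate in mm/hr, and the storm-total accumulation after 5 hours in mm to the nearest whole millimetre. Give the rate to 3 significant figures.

R ≈ 3.29 mm/hr; total ≈ 16 mm

Incoming column moisture flux per unit ridge length: F = V × PW = 19.6 × 8.39 = 164.444 mm·m/s.
Spread over the 63 km slope with efficiency ε = 0.35: R = ε·F/W = 0.35 × 164.444 / 63000 m = 9.136e-04 mm/s.
R = 9.136e-04 × 3600 = 3.29 mm/hr.
Over 5 h: total = 3.29 × 5 = 16.45 ≈ 16 mm.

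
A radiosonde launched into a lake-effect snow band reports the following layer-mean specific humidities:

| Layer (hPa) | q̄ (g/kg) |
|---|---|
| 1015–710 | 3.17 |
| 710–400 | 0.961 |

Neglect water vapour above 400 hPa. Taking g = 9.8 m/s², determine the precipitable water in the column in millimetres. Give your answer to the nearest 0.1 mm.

PW ≈ 12.9 mm

Precipitable water is the column-integrated vapour mass per unit area: PW = (1/g) Σ q̄ Δp, with q in kg/kg and Δp in Pa (1 kg/m² of water = 1 mm).
Layer 1015–710 hPa: Δp = 305 hPa = 30500 Pa, q̄ = 0.00317 kg/kg → 0.00317 × 30500 / 9.8 = 9.87 mm
Layer 710–400 hPa: Δp = 310 hPa = 31000 Pa, q̄ = 0.000961 kg/kg → 0.000961 × 31000 / 9.8 = 3.04 mm
PW = 9.87 + 3.04 = 12.91 ≈ 12.9 mm.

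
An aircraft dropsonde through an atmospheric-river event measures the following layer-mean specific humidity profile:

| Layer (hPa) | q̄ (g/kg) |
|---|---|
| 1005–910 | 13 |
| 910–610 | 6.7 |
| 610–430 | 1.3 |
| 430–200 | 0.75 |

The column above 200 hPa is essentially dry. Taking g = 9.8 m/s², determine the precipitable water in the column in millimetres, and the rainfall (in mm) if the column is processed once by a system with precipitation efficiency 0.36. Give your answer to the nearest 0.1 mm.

Precipitable water is the column-integrated vapour mass per unit area: PW = (1/g) Σ q̄ Δp, with q in kg/kg and Δp in Pa (1 kg/m² of water = 1 mm).
Layer 1005–910 hPa: Δp = 95 hPa = 9500 Pa, q̄ = 0.013 kg/kg → 0.013 × 9500 / 9.8 = 12.60 mm
Layer 910–610 hPa: Δp = 300 hPa = 30000 Pa, q̄ = 0.0067 kg/kg → 0.0067 × 30000 / 9.8 = 20.51 mm
Layer 610–430 hPa: Δp = 180 hPa = 18000 Pa, q̄ = 0.0013 kg/kg → 0.0013 × 18000 / 9.8 = 2.39 mm
Layer 430–200 hPa: Δp = 230 hPa = 23000 Pa, q̄ = 0.00075 kg/kg → 0.00075 × 23000 / 9.8 = 1.76 mm
PW = 12.60 + 20.51 + 2.39 + 1.76 = 37.26 ≈ 37.3 mm.
Rainfall = ε × PW = 0.36 × 37.3 = 13.4 mm.

PW ≈ 37.3 mm; rainfall ≈ 13.4 mm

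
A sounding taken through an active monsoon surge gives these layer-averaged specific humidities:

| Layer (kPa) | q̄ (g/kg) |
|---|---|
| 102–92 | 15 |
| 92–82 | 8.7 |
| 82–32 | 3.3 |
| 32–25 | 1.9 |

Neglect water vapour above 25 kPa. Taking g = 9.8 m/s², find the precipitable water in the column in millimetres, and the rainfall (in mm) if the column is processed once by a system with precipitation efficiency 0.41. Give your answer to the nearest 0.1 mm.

Precipitable water is the column-integrated vapour mass per unit area: PW = (1/g) Σ q̄ Δp, with q in kg/kg and Δp in Pa (1 kg/m² of water = 1 mm).
Layer 102–92 kPa: Δp = 100 hPa = 10000 Pa, q̄ = 0.015 kg/kg → 0.015 × 10000 / 9.8 = 15.31 mm
Layer 92–82 kPa: Δp = 100 hPa = 10000 Pa, q̄ = 0.0087 kg/kg → 0.0087 × 10000 / 9.8 = 8.88 mm
Layer 82–32 kPa: Δp = 500 hPa = 50000 Pa, q̄ = 0.0033 kg/kg → 0.0033 × 50000 / 9.8 = 16.84 mm
Layer 32–25 kPa: Δp = 70 hPa = 7000 Pa, q̄ = 0.0019 kg/kg → 0.0019 × 7000 / 9.8 = 1.36 mm
PW = 15.31 + 8.88 + 16.84 + 1.36 = 42.39 ≈ 42.4 mm.
Rainfall = ε × PW = 0.41 × 42.4 = 17.4 mm.

PW ≈ 42.4 mm; rainfall ≈ 17.4 mm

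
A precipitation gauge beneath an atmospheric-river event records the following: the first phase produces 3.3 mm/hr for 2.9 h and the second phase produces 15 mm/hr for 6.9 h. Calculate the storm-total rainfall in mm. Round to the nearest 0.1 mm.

total ≈ 113.1 mm

Total = Σ Rᵢ Δtᵢ = 3.3 × 2.9 + 15 × 6.9
      = 9.57 + 103.5 = 113.1 mm.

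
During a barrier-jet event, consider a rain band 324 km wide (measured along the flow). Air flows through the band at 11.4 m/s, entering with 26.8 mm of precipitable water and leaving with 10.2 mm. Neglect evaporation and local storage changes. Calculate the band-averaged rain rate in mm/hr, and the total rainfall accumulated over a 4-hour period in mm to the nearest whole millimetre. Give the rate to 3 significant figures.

Column moisture flux per unit crosswind length is F = V × PW.
Inflow: F_in = 11.4 × 26.8 = 305.52 mm·m/s
Outflow: F_out = 11.4 × 10.2 = 116.28 mm·m/s
Steady-state rate R = (F_in − F_out)/L = (305.52 − 116.28) / 324000 m = 5.841e-04 mm/s.
R = 5.841e-04 × 3600 = 2.10 mm/hr.
Over 4 h: total = 2.10 × 4 = 8.4 ≈ 8 mm.

R ≈ 2.10 mm/hr; total ≈ 8 mm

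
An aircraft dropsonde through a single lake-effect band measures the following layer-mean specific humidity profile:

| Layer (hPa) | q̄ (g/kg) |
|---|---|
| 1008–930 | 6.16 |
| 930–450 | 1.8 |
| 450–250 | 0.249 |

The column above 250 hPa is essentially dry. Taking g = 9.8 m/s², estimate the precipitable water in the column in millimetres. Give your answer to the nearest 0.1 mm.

PW ≈ 14.2 mm

Precipitable water is the column-integrated vapour mass per unit area: PW = (1/g) Σ q̄ Δp, with q in kg/kg and Δp in Pa (1 kg/m² of water = 1 mm).
Layer 1008–930 hPa: Δp = 78 hPa = 7800 Pa, q̄ = 0.00616 kg/kg → 0.00616 × 7800 / 9.8 = 4.90 mm
Layer 930–450 hPa: Δp = 480 hPa = 48000 Pa, q̄ = 0.0018 kg/kg → 0.0018 × 48000 / 9.8 = 8.82 mm
Layer 450–250 hPa: Δp = 200 hPa = 20000 Pa, q̄ = 0.000249 kg/kg → 0.000249 × 20000 / 9.8 = 0.51 mm
PW = 4.90 + 8.82 + 0.51 = 14.23 ≈ 14.2 mm.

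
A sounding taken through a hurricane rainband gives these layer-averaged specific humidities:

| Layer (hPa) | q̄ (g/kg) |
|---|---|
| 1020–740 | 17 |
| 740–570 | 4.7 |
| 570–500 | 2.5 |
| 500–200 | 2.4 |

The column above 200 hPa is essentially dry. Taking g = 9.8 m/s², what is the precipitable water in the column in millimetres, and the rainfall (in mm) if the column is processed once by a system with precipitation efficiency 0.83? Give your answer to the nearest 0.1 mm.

Precipitable water is the column-integrated vapour mass per unit area: PW = (1/g) Σ q̄ Δp, with q in kg/kg and Δp in Pa (1 kg/m² of water = 1 mm).
Layer 1020–740 hPa: Δp = 280 hPa = 28000 Pa, q̄ = 0.017 kg/kg → 0.017 × 28000 / 9.8 = 48.57 mm
Layer 740–570 hPa: Δp = 170 hPa = 17000 Pa, q̄ = 0.0047 kg/kg → 0.0047 × 17000 / 9.8 = 8.15 mm
Layer 570–500 hPa: Δp = 70 hPa = 7000 Pa, q̄ = 0.0025 kg/kg → 0.0025 × 7000 / 9.8 = 1.79 mm
Layer 500–200 hPa: Δp = 300 hPa = 30000 Pa, q̄ = 0.0024 kg/kg → 0.0024 × 30000 / 9.8 = 7.35 mm
PW = 48.57 + 8.15 + 1.79 + 7.35 = 65.86 ≈ 65.9 mm.
Rainfall = ε × PW = 0.83 × 65.9 = 54.7 mm.

PW ≈ 65.9 mm; rainfall ≈ 54.7 mm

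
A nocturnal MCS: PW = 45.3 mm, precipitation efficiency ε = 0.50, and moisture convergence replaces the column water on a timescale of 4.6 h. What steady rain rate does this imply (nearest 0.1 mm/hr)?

R ≈ 4.9 mm/hr

Each overturning extracts ε × PW = 0.50 × 45.3 = 22.65 mm.
Rate = ε·PW / τ = 22.65 / 4.6 h = 4.9 mm/hr.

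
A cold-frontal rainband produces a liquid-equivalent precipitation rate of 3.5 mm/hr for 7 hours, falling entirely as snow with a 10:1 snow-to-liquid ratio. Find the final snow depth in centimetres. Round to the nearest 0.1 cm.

snow depth ≈ 24.5 cm

Liquid-equivalent depth = 3.5 × 7 = 24.5 mm.
Snow depth = 24.5 mm × 10 = 245 mm = 24.5 cm.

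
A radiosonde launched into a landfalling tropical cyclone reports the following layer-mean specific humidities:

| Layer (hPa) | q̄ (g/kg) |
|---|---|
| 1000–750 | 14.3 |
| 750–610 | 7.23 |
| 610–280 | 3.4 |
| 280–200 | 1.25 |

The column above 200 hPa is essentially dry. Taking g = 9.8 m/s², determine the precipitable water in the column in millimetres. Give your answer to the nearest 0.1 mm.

PW ≈ 59.3 mm

Precipitable water is the column-integrated vapour mass per unit area: PW = (1/g) Σ q̄ Δp, with q in kg/kg and Δp in Pa (1 kg/m² of water = 1 mm).
Layer 1000–750 hPa: Δp = 250 hPa = 25000 Pa, q̄ = 0.0143 kg/kg → 0.0143 × 25000 / 9.8 = 36.48 mm
Layer 750–610 hPa: Δp = 140 hPa = 14000 Pa, q̄ = 0.00723 kg/kg → 0.00723 × 14000 / 9.8 = 10.33 mm
Layer 610–280 hPa: Δp = 330 hPa = 33000 Pa, q̄ = 0.0034 kg/kg → 0.0034 × 33000 / 9.8 = 11.45 mm
Layer 280–200 hPa: Δp = 80 hPa = 8000 Pa, q̄ = 0.00125 kg/kg → 0.00125 × 8000 / 9.8 = 1.02 mm
PW = 36.48 + 10.33 + 11.45 + 1.02 = 59.28 ≈ 59.3 mm.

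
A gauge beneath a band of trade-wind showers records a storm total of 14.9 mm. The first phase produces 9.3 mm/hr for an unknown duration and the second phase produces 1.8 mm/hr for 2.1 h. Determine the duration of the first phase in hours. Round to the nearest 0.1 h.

Known phases: 1.8 × 2.1 = 3.78 mm.
Remaining depth = 14.9 − 3.78 = 11.12 mm.
Duration = 11.12 / 9.3 = 1.2 h.

duration ≈ 1.2 h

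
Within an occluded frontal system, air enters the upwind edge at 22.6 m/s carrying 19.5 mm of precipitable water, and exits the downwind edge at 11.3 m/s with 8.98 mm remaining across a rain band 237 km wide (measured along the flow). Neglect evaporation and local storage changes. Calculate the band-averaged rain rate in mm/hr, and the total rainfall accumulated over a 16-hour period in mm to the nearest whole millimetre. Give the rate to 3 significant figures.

Column moisture flux per unit crosswind length is F = V × PW.
Inflow: F_in = 22.6 × 19.5 = 440.7 mm·m/s
Outflow: F_out = 11.3 × 8.98 = 101.474 mm·m/s
Steady-state rate R = (F_in − F_out)/L = (440.7 − 101.474) / 237000 m = 1.431e-03 mm/s.
R = 1.431e-03 × 3600 = 5.15 mm/hr.
Over 16 h: total = 5.15 × 16 = 82.4 ≈ 82 mm.

R ≈ 5.15 mm/hr; total ≈ 82 mm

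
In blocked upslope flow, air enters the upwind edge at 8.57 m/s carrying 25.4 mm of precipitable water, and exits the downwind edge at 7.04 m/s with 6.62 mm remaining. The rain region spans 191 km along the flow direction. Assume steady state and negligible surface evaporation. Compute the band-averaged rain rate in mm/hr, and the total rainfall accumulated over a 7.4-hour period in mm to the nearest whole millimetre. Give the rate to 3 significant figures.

R ≈ 3.22 mm/hr; total ≈ 24 mm

Column moisture flux per unit crosswind length is F = V × PW.
Inflow: F_in = 8.57 × 25.4 = 217.678 mm·m/s
Outflow: F_out = 7.04 × 6.62 = 46.6048 mm·m/s
Steady-state rate R = (F_in − F_out)/L = (217.678 − 46.6048) / 191000 m = 8.957e-04 mm/s.
R = 8.957e-04 × 3600 = 3.22 mm/hr.
Over 7.4 h: total = 3.22 × 7.4 = 23.828 ≈ 24 mm.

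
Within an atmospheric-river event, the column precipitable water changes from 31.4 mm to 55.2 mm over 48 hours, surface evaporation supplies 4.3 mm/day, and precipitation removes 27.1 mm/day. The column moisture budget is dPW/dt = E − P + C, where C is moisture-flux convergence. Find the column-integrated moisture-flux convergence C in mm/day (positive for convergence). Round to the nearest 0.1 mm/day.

C ≈ 34.7 mm/day

dPW/dt = (55.2 − 31.4) mm / (48/24 day) = +11.900 mm/day.
C = dPW/dt − E + P = (+11.900) − 4.3 + 27.1 = 34.7 mm/day.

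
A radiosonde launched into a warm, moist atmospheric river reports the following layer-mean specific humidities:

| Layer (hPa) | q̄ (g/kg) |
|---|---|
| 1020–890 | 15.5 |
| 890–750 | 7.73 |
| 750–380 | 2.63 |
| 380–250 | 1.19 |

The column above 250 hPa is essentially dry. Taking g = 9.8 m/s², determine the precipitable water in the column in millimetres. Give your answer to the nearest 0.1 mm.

PW ≈ 43.1 mm

Precipitable water is the column-integrated vapour mass per unit area: PW = (1/g) Σ q̄ Δp, with q in kg/kg and Δp in Pa (1 kg/m² of water = 1 mm).
Layer 1020–890 hPa: Δp = 130 hPa = 13000 Pa, q̄ = 0.0155 kg/kg → 0.0155 × 13000 / 9.8 = 20.56 mm
Layer 890–750 hPa: Δp = 140 hPa = 14000 Pa, q̄ = 0.00773 kg/kg → 0.00773 × 14000 / 9.8 = 11.04 mm
Layer 750–380 hPa: Δp = 370 hPa = 37000 Pa, q̄ = 0.00263 kg/kg → 0.00263 × 37000 / 9.8 = 9.93 mm
Layer 380–250 hPa: Δp = 130 hPa = 13000 Pa, q̄ = 0.00119 kg/kg → 0.00119 × 13000 / 9.8 = 1.58 mm
PW = 20.56 + 11.04 + 9.93 + 1.58 = 43.11 ≈ 43.1 mm.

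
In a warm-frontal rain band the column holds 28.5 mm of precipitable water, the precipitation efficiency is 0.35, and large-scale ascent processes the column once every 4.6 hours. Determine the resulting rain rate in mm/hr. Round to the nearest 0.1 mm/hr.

R ≈ 2.2 mm/hr

Each overturning extracts ε × PW = 0.35 × 28.5 = 9.975 mm.
Rate = ε·PW / τ = 9.975 / 4.6 h = 2.2 mm/hr.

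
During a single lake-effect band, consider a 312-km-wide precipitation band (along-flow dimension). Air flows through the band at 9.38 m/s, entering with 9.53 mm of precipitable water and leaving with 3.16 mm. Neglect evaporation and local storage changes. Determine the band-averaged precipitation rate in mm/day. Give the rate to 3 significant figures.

Column moisture flux per unit crosswind length is F = V × PW.
Inflow: F_in = 9.38 × 9.53 = 89.3914 mm·m/s
Outflow: F_out = 9.38 × 3.16 = 29.6408 mm·m/s
Steady-state rate R = (F_in − F_out)/L = (89.3914 − 29.6408) / 312000 m = 1.915e-04 mm/s.
R = 1.915e-04 × 3600 × 24 = 16.5 mm/day.

R ≈ 16.5 mm/day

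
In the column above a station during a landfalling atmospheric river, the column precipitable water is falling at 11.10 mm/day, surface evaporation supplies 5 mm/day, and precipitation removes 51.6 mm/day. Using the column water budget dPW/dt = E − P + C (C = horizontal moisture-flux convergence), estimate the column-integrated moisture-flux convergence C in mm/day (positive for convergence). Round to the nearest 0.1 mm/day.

dPW/dt = -11.10 mm/day.
C = dPW/dt − E + P = (-11.10) − 5 + 51.6 = 35.5 mm/day.

C ≈ 35.5 mm/day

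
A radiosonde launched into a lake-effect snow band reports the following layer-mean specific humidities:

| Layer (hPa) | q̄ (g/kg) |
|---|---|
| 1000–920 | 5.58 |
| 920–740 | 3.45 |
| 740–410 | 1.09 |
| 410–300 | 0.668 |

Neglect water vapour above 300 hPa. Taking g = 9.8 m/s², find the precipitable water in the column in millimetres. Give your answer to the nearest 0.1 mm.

PW ≈ 15.3 mm

Precipitable water is the column-integrated vapour mass per unit area: PW = (1/g) Σ q̄ Δp, with q in kg/kg and Δp in Pa (1 kg/m² of water = 1 mm).
Layer 1000–920 hPa: Δp = 80 hPa = 8000 Pa, q̄ = 0.00558 kg/kg → 0.00558 × 8000 / 9.8 = 4.56 mm
Layer 920–740 hPa: Δp = 180 hPa = 18000 Pa, q̄ = 0.00345 kg/kg → 0.00345 × 18000 / 9.8 = 6.34 mm
Layer 740–410 hPa: Δp = 330 hPa = 33000 Pa, q̄ = 0.00109 kg/kg → 0.00109 × 33000 / 9.8 = 3.67 mm
Layer 410–300 hPa: Δp = 110 hPa = 11000 Pa, q̄ = 0.000668 kg/kg → 0.000668 × 11000 / 9.8 = 0.75 mm
PW = 4.56 + 6.34 + 3.67 + 0.75 = 15.32 ≈ 15.3 mm.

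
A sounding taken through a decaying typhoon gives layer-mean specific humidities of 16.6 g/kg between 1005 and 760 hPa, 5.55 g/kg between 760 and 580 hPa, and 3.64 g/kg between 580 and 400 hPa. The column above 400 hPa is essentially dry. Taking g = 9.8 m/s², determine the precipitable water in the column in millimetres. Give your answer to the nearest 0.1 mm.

PW ≈ 58.4 mm

Precipitable water is the column-integrated vapour mass per unit area: PW = (1/g) Σ q̄ Δp, with q in kg/kg and Δp in Pa (1 kg/m² of water = 1 mm).
Layer 1005–760 hPa: Δp = 245 hPa = 24500 Pa, q̄ = 0.0166 kg/kg → 0.0166 × 24500 / 9.8 = 41.50 mm
Layer 760–580 hPa: Δp = 180 hPa = 18000 Pa, q̄ = 0.00555 kg/kg → 0.00555 × 18000 / 9.8 = 10.19 mm
Layer 580–400 hPa: Δp = 180 hPa = 18000 Pa, q̄ = 0.00364 kg/kg → 0.00364 × 18000 / 9.8 = 6.69 mm
PW = 41.50 + 10.19 + 6.69 = 58.38 ≈ 58.4 mm.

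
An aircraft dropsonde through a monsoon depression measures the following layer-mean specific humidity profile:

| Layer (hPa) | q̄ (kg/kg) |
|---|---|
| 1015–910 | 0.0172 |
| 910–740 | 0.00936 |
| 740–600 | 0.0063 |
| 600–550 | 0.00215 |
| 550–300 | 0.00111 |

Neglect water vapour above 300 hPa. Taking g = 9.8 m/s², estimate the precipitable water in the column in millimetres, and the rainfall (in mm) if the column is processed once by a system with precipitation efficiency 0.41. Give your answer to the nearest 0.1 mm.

Precipitable water is the column-integrated vapour mass per unit area: PW = (1/g) Σ q̄ Δp, with q in kg/kg and Δp in Pa (1 kg/m² of water = 1 mm).
Layer 1015–910 hPa: Δp = 105 hPa = 10500 Pa, q̄ = 0.0172 kg/kg → 0.0172 × 10500 / 9.8 = 18.43 mm
Layer 910–740 hPa: Δp = 170 hPa = 17000 Pa, q̄ = 0.00936 kg/kg → 0.00936 × 17000 / 9.8 = 16.24 mm
Layer 740–600 hPa: Δp = 140 hPa = 14000 Pa, q̄ = 0.0063 kg/kg → 0.0063 × 14000 / 9.8 = 9.00 mm
Layer 600–550 hPa: Δp = 50 hPa = 5000 Pa, q̄ = 0.00215 kg/kg → 0.00215 × 5000 / 9.8 = 1.10 mm
Layer 550–300 hPa: Δp = 250 hPa = 25000 Pa, q̄ = 0.00111 kg/kg → 0.00111 × 25000 / 9.8 = 2.83 mm
PW = 18.43 + 16.24 + 9.00 + 1.10 + 2.83 = 47.60 ≈ 47.6 mm.
Rainfall = ε × PW = 0.41 × 47.6 = 19.5 mm.

PW ≈ 47.6 mm; rainfall ≈ 19.5 mm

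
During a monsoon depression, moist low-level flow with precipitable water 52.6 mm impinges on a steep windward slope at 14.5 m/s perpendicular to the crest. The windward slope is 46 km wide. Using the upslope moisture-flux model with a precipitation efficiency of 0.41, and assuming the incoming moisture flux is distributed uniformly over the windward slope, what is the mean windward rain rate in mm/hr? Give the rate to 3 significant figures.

R ≈ 24.5 mm/hr

Incoming column moisture flux per unit ridge length: F = V × PW = 14.5 × 52.6 = 762.7 mm·m/s.
Spread over the 46 km slope with efficiency ε = 0.41: R = ε·F/W = 0.41 × 762.7 / 46000 m = 6.798e-03 mm/s.
R = 6.798e-03 × 3600 = 24.5 mm/hr.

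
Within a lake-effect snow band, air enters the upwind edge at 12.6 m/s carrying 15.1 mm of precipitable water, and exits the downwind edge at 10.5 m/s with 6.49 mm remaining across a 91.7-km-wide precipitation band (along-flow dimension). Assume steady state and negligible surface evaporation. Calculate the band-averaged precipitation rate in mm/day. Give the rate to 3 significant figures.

R ≈ 115 mm/day

Column moisture flux per unit crosswind length is F = V × PW.
Inflow: F_in = 12.6 × 15.1 = 190.26 mm·m/s
Outflow: F_out = 10.5 × 6.49 = 68.145 mm·m/s
Steady-state rate R = (F_in − F_out)/L = (190.26 − 68.145) / 91700 m = 1.332e-03 mm/s.
R = 1.332e-03 × 3600 × 24 = 115 mm/day.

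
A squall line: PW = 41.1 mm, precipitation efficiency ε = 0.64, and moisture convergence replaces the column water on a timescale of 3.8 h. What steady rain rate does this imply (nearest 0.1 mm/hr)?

Each overturning extracts ε × PW = 0.64 × 41.1 = 26.304 mm.
Rate = ε·PW / τ = 26.304 / 3.8 h = 6.9 mm/hr.

R ≈ 6.9 mm/hr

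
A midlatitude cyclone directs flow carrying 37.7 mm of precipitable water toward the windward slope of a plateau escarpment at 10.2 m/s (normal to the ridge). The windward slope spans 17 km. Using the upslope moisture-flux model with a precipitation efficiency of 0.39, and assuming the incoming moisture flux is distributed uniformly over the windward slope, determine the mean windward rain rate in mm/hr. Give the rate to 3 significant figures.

Incoming column moisture flux per unit ridge length: F = V × PW = 10.2 × 37.7 = 384.54 mm·m/s.
Spread over the 17 km slope with efficiency ε = 0.39: R = ε·F/W = 0.39 × 384.54 / 17000 m = 8.822e-03 mm/s.
R = 8.822e-03 × 3600 = 31.8 mm/hr.

R ≈ 31.8 mm/hr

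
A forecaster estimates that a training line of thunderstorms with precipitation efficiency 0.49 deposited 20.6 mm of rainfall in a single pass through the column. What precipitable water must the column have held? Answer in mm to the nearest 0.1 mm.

PW ≈ 42.0 mm

PW = rainfall / ε = 20.6 / 0.49 = 42.0 mm.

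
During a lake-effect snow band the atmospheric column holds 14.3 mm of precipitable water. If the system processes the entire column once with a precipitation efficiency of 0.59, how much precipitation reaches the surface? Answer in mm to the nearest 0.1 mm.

Precipitation = ε × PW = 0.59 × 14.3 = 8.4 mm.

precipitation ≈ 8.4 mm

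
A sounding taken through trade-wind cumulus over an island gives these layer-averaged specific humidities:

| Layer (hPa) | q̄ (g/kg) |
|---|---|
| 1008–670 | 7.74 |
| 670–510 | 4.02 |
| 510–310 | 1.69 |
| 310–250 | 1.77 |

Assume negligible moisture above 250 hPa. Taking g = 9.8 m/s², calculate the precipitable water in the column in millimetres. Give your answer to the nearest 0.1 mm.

PW ≈ 37.8 mm

Precipitable water is the column-integrated vapour mass per unit area: PW = (1/g) Σ q̄ Δp, with q in kg/kg and Δp in Pa (1 kg/m² of water = 1 mm).
Layer 1008–670 hPa: Δp = 338 hPa = 33800 Pa, q̄ = 0.00774 kg/kg → 0.00774 × 33800 / 9.8 = 26.70 mm
Layer 670–510 hPa: Δp = 160 hPa = 16000 Pa, q̄ = 0.00402 kg/kg → 0.00402 × 16000 / 9.8 = 6.56 mm
Layer 510–310 hPa: Δp = 200 hPa = 20000 Pa, q̄ = 0.00169 kg/kg → 0.00169 × 20000 / 9.8 = 3.45 mm
Layer 310–250 hPa: Δp = 60 hPa = 6000 Pa, q̄ = 0.00177 kg/kg → 0.00177 × 6000 / 9.8 = 1.08 mm
PW = 26.70 + 6.56 + 3.45 + 1.08 = 37.79 ≈ 37.8 mm.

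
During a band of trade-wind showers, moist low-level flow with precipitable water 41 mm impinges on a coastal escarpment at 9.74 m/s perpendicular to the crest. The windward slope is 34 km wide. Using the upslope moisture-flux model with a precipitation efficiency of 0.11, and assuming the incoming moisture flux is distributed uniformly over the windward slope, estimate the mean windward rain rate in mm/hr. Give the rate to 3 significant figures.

R ≈ 4.65 mm/hr

Incoming column moisture flux per unit ridge length: F = V × PW = 9.74 × 41 = 399.34 mm·m/s.
Spread over the 34 km slope with efficiency ε = 0.11: R = ε·F/W = 0.11 × 399.34 / 34000 m = 1.292e-03 mm/s.
R = 1.292e-03 × 3600 = 4.65 mm/hr.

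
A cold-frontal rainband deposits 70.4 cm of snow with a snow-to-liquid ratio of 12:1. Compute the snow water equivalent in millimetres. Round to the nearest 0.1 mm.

SWE = snow depth / ratio = 70.4 cm / 12 = 5.867 cm = 58.7 mm.

SWE ≈ 58.7 mm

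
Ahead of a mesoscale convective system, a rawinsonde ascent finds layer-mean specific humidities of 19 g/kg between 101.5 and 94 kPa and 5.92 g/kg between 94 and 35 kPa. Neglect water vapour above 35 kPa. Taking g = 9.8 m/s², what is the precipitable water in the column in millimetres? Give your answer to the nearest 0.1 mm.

PW ≈ 50.2 mm

Precipitable water is the column-integrated vapour mass per unit area: PW = (1/g) Σ q̄ Δp, with q in kg/kg and Δp in Pa (1 kg/m² of water = 1 mm).
Layer 101.5–94 kPa: Δp = 75 hPa = 7500 Pa, q̄ = 0.019 kg/kg → 0.019 × 7500 / 9.8 = 14.54 mm
Layer 94–35 kPa: Δp = 590 hPa = 59000 Pa, q̄ = 0.00592 kg/kg → 0.00592 × 59000 / 9.8 = 35.64 mm
PW = 14.54 + 35.64 = 50.18 ≈ 50.2 mm.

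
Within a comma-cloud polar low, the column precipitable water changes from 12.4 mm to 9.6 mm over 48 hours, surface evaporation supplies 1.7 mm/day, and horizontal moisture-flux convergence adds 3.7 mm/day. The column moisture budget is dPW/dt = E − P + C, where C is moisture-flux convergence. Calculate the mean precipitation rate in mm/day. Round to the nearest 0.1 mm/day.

P ≈ 6.8 mm/day

dPW/dt = (9.6 − 12.4) mm / (48/24 day) = -1.400 mm/day.
P = E + C − dPW/dt = 1.7 + (3.7) − (-1.400) = 6.8 mm/day.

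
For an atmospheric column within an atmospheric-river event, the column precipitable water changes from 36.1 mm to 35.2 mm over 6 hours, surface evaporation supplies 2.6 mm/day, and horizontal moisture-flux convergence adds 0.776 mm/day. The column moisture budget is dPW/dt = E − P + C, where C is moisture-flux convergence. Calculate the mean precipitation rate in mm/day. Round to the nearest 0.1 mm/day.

dPW/dt = (35.2 − 36.1) mm / (6/24 day) = -3.600 mm/day.
P = E + C − dPW/dt = 2.6 + (0.776) − (-3.600) = 7.0 mm/day.

P ≈ 7.0 mm/day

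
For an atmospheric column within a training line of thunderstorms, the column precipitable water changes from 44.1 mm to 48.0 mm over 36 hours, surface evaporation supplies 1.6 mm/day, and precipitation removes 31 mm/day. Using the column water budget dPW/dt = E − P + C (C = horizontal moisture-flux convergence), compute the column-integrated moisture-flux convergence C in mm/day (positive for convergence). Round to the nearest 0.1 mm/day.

dPW/dt = (48.0 − 44.1) mm / (36/24 day) = +2.600 mm/day.
C = dPW/dt − E + P = (+2.600) − 1.6 + 31 = 32.0 mm/day.

C ≈ 32.0 mm/day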